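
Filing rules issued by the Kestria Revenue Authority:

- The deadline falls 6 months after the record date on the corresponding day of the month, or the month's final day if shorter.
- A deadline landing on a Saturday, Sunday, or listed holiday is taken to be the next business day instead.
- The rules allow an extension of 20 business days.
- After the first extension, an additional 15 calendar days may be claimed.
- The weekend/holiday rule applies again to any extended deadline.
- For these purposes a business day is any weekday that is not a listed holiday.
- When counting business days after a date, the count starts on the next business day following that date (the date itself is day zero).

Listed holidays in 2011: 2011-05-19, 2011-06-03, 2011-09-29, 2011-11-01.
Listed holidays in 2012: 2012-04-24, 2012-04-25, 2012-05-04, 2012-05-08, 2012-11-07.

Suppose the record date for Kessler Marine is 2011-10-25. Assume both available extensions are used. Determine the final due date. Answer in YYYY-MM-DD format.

6 months from 2011-10-25 is 2012-04-25.
2012-04-25 is a listed holiday, so it moves to the next business day, 2012-04-26 (Thursday).
The 20-business-day extension runs from 2012-04-26 to 2012-05-28.
2012-05-28 (Monday) is already a business day.
With the 15-day extension, 2012-05-28 becomes 2012-06-12.
Since 2012-06-12 is a Tuesday and not a holiday, the date is unchanged.
The final due date is 2012-06-12.

2012-06-12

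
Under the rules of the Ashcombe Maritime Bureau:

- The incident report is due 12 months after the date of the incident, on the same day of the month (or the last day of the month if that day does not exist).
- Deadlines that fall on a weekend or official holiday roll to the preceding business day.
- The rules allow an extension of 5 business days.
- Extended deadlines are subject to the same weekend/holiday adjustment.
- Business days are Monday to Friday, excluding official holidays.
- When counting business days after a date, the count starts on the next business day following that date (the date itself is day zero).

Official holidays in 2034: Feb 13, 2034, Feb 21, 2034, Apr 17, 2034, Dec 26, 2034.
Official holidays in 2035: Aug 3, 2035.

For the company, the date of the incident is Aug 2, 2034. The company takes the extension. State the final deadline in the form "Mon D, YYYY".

Moving 12 months forward from Aug 2, 2034 on the corresponding day gives Aug 2, 2035.
Aug 2, 2035 falls on a Thursday, which is a business day, so no adjustment is needed.
The 5-business-day extension runs from Aug 2, 2035 to Aug 10, 2035.
Since Aug 10, 2035 is a Friday and not a holiday, the date is unchanged.
Final deadline: Aug 10, 2035.

Aug 10, 2035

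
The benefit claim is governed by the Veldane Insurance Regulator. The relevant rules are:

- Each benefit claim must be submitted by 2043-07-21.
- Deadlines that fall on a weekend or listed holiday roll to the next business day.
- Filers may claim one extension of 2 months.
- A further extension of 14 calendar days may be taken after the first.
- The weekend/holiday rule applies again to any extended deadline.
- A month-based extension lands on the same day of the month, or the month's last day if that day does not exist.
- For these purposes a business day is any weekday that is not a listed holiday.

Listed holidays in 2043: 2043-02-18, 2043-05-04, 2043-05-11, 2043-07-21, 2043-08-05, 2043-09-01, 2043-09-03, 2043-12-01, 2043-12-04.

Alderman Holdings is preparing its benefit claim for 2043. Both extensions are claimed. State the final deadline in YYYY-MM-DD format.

2043-10-06

The stated deadline is 2043-07-21.
Because 2043-07-21 is a listed holiday, the deadline becomes 2043-07-22 (Wednesday).
Add 2 months to 2043-07-22: 2043-09-22.
Since 2043-09-22 is a Tuesday and not a holiday, the date is unchanged.
The 14-calendar-day extension moves the deadline from 2043-09-22 to 2043-10-06.
2043-10-06 is a Tuesday and not a listed holiday, so it stands.
Deadline: 2043-10-06.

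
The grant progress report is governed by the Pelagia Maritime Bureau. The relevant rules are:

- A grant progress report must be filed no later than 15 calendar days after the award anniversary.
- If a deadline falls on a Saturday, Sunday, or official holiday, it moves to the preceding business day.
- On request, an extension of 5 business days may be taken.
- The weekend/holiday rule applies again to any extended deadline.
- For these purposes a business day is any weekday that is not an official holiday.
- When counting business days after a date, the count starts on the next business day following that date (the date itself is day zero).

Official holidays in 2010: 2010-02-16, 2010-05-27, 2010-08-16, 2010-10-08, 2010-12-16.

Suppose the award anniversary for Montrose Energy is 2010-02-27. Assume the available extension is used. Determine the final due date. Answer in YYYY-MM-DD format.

2010-03-19

15 calendar days after 2010-02-27 is 2010-03-14.
2010-03-14 falls on a Sunday. Rolling to the preceding business day gives 2010-03-12, a Friday.
Counting 5 further business days from 2010-03-12 reaches 2010-03-19.
2010-03-19 is a Friday and not a listed holiday, so it stands.
The final due date is 2010-03-19.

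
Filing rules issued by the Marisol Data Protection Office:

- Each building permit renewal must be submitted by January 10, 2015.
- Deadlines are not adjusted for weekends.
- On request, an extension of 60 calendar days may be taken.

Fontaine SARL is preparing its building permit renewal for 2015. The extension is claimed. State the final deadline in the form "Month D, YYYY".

Start from the fixed due date, January 10, 2015.
January 10, 2015 is a Saturday; no weekend or holiday adjustment applies.
Add the 60 calendar-day extension to January 10, 2015: March 11, 2015.
No adjustment is made for weekends or holidays, so March 11, 2015 stands.
Deadline: March 11, 2015.

March 11, 2015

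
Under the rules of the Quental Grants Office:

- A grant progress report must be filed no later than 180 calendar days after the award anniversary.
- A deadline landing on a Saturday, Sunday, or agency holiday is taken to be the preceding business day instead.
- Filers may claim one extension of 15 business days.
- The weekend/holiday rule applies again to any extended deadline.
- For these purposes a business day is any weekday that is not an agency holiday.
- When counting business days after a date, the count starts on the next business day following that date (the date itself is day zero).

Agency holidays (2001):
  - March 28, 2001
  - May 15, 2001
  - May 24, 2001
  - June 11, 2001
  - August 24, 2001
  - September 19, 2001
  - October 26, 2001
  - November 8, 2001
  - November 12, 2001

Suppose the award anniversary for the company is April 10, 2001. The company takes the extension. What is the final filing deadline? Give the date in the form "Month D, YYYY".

Trigger date April 10, 2001 + 180 calendar days = October 7, 2001.
October 7, 2001 is a Sunday; the preceding business day is October 5, 2001 (Friday).
Applying the 15-business-day extension: 15 business days after October 5, 2001 is October 29, 2001.
October 29, 2001 (Monday) is already a business day.
Final deadline: October 29, 2001.

October 29, 2001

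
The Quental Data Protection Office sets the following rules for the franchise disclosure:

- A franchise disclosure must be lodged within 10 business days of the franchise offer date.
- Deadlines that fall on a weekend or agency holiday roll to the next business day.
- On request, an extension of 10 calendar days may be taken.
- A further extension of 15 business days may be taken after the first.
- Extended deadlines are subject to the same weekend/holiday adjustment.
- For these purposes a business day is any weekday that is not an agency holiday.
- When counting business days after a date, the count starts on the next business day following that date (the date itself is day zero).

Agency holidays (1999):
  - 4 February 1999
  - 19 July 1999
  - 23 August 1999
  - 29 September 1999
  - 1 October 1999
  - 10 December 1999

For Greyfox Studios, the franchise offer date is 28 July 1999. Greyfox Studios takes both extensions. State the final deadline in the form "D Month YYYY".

14 September 1999

Starting the day after 28 July 1999 and counting 10 business days lands on 11 August 1999.
11 August 1999 falls on a Wednesday, which is a business day, so no adjustment is needed.
The 10-calendar-day extension moves the deadline from 11 August 1999 to 21 August 1999.
21 August 1999 is a Saturday; the next business day is 24 August 1999 (Tuesday).
Counting 15 further business days from 24 August 1999 reaches 14 September 1999.
14 September 1999 (Tuesday) is already a business day.
Final deadline: 14 September 1999.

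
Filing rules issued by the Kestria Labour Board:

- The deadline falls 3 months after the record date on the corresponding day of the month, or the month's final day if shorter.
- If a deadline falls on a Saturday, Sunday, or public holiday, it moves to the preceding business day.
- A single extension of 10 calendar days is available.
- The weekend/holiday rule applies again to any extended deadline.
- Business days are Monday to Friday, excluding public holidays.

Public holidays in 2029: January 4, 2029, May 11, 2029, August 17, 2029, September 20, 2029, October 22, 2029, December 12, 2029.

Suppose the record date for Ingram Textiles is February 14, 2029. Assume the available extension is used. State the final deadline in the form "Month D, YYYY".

May 24, 2029

3 months after February 14, 2029, on the same day of the month, is May 14, 2029.
Since May 14, 2029 is a Monday and not a holiday, the date is unchanged.
The 10-calendar-day extension moves the deadline from May 14, 2029 to May 24, 2029.
May 24, 2029 falls on a Thursday, which is a business day, so no adjustment is needed.
So the filing is due May 24, 2029.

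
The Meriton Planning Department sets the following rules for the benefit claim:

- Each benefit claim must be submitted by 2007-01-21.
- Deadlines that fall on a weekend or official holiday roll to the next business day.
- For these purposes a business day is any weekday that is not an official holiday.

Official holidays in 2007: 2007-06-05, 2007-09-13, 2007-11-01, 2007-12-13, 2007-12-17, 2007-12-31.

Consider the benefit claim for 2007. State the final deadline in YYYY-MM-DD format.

2007-01-22

The stated deadline is 2007-01-21.
2007-01-21 is a Sunday; the next business day is 2007-01-22 (Monday).
Deadline: 2007-01-22.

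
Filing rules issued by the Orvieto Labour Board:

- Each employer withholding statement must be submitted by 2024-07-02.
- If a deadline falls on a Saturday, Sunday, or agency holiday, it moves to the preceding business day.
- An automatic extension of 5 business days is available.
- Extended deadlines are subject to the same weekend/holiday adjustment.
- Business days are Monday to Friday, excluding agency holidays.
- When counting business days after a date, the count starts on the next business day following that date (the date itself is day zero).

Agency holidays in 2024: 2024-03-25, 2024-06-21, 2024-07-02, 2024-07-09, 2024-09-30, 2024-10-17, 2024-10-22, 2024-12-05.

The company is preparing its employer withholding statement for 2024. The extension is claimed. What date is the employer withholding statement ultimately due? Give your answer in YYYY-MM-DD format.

The statutory due date is 2024-07-02.
2024-07-02 is a listed holiday; the preceding business day is 2024-07-01 (Monday).
Counting 5 further business days from 2024-07-01 reaches 2024-07-10.
2024-07-10 is a Wednesday and not a listed holiday, so it stands.
So the filing is due 2024-07-10.

2024-07-10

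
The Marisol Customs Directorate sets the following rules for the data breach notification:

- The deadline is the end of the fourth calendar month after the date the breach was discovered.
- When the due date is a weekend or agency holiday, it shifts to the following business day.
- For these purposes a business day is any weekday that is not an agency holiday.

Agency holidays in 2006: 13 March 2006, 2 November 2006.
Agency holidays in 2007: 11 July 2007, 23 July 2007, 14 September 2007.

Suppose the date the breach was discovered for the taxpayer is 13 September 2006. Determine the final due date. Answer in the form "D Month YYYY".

31 January 2007

4 months after 13 September 2006 falls in January 2007; the last day of that month is 31 January 2007.
31 January 2007 is a Wednesday and not a listed holiday, so it stands.
So the filing is due 31 January 2007.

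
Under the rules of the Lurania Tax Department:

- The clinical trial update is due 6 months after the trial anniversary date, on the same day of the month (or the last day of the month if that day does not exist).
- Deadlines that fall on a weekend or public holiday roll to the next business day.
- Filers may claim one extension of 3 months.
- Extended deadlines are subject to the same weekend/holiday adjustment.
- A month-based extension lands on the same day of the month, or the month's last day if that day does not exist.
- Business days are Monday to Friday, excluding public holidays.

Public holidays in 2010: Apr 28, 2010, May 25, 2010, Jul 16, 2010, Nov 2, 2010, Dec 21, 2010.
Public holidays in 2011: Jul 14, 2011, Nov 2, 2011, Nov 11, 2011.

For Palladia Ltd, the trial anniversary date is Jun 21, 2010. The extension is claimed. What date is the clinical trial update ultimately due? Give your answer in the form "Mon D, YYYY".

Mar 22, 2011

6 months from Jun 21, 2010 is Dec 21, 2010.
Dec 21, 2010 is a listed holiday, so it moves to the next business day, Dec 22, 2010 (Wednesday).
The 3 months extension carries Dec 22, 2010 to Mar 22, 2011.
Mar 22, 2011 is a Tuesday and not a listed holiday, so it stands.
Deadline: Mar 22, 2011.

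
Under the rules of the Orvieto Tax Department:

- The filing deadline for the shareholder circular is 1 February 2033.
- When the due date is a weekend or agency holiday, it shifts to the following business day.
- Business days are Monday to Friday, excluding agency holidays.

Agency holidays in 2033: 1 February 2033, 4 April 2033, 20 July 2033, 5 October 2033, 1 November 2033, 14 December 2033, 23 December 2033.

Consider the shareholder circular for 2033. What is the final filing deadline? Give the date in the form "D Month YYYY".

2 February 2033

Start from the fixed due date, 1 February 2033.
1 February 2033 is a listed holiday, so it moves to the next business day, 2 February 2033 (Wednesday).
So the filing is due 2 February 2033.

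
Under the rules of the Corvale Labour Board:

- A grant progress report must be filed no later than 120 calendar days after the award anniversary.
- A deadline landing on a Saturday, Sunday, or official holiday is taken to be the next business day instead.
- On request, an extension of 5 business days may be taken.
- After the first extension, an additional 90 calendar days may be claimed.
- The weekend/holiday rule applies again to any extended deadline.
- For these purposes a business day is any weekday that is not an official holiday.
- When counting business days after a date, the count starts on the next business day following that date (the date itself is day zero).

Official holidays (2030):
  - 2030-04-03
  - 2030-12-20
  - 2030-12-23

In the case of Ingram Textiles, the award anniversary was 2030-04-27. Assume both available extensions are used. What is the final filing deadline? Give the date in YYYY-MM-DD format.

120 calendar days after 2030-04-27 is 2030-08-25.
Because 2030-08-25 is a Sunday, the deadline becomes 2030-08-26 (Monday).
The 5-business-day extension runs from 2030-08-26 to 2030-09-02.
2030-09-02 falls on a Monday, which is a business day, so no adjustment is needed.
Applying the 90-calendar-day extension: 2030-09-02 + 90 days = 2030-12-01.
Because 2030-12-01 is a Sunday, the deadline becomes 2030-12-02 (Monday).
The final due date is 2030-12-02.

2030-12-02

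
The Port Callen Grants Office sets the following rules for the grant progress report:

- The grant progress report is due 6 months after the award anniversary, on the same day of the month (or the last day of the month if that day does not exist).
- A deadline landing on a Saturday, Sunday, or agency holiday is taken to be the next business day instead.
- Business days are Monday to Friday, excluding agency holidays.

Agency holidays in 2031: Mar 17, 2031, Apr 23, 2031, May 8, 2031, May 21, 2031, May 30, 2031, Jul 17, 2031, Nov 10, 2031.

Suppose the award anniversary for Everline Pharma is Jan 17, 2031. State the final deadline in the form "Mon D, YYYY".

Moving 6 months forward from Jan 17, 2031 on the corresponding day gives Jul 17, 2031.
Because Jul 17, 2031 is a listed holiday, the deadline becomes Jul 18, 2031 (Friday).
The final due date is Jul 18, 2031.

Jul 18, 2031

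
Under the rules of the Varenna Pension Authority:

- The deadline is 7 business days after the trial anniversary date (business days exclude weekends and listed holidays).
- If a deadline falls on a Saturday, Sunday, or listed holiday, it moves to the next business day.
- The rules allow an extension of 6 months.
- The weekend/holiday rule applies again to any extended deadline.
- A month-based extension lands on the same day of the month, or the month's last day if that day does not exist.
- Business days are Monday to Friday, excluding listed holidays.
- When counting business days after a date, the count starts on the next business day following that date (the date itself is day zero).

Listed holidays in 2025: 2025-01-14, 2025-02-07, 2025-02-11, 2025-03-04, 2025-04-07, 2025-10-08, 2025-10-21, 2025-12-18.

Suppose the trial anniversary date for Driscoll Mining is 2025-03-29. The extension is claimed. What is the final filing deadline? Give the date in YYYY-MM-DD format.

Counting 7 business days after 2025-03-29 (skipping weekends and listed holidays) reaches 2025-04-09.
Since 2025-04-09 is a Wednesday and not a holiday, the date is unchanged.
The 6 months extension carries 2025-04-09 to 2025-10-09.
2025-10-09 is a Thursday and not a listed holiday, so it stands.
Final deadline: 2025-10-09.

2025-10-09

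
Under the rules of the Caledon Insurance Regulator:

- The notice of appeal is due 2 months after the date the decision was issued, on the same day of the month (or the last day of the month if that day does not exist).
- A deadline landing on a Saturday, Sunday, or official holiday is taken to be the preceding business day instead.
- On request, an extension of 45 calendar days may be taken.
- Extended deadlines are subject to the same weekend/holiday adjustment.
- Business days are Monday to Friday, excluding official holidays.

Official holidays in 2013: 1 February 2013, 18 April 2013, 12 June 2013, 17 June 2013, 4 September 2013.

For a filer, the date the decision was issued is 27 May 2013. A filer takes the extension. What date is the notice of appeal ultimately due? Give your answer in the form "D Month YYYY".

Moving 2 months forward from 27 May 2013 on the corresponding day gives 27 July 2013.
27 July 2013 is a Saturday; the preceding business day is 26 July 2013 (Friday).
Add the 45 calendar-day extension to 26 July 2013: 9 September 2013.
9 September 2013 is a Monday and not a listed holiday, so it stands.
The final due date is 9 September 2013.

9 September 2013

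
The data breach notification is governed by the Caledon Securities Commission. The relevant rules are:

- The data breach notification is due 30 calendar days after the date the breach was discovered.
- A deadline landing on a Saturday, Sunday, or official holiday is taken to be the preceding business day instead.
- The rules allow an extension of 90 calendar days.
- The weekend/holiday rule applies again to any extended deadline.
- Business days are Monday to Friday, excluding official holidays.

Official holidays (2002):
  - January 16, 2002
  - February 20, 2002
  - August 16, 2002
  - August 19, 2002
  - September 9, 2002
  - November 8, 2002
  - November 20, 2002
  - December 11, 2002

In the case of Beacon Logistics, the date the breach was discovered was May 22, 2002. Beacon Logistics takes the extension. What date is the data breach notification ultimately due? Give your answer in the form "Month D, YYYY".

September 19, 2002

Trigger date May 22, 2002 + 30 calendar days = June 21, 2002.
June 21, 2002 (Friday) is already a business day.
Applying the 90-calendar-day extension: June 21, 2002 + 90 days = September 19, 2002.
September 19, 2002 (Thursday) is already a business day.
The final due date is September 19, 2002.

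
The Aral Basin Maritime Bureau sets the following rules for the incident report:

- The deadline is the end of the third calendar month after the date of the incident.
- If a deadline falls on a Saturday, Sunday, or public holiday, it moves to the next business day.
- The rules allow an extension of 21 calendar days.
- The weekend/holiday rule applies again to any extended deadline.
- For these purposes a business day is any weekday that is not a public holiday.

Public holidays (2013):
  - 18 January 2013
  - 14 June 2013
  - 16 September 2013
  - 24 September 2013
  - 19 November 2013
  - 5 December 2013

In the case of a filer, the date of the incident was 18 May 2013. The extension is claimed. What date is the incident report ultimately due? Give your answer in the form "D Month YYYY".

3 months after 18 May 2013 is August 2013; that month ends on 31 August 2013.
Because 31 August 2013 is a Saturday, the deadline becomes 2 September 2013 (Monday).
Applying the 21-calendar-day extension: 2 September 2013 + 21 days = 23 September 2013.
23 September 2013 is a Monday and not a listed holiday, so it stands.
Deadline: 23 September 2013.

23 September 2013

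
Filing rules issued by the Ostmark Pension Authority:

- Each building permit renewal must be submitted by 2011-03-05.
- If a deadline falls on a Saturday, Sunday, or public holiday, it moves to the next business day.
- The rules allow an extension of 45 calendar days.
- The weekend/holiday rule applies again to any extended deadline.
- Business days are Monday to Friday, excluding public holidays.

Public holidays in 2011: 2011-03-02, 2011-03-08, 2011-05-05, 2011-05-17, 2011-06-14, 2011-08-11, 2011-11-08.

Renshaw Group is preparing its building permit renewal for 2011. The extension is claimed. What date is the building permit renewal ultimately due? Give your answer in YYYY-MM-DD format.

2011-04-21

Start from the fixed due date, 2011-03-05.
2011-03-05 falls on a Saturday. Rolling to the next business day gives 2011-03-07, a Monday.
With the 45-day extension, 2011-03-07 becomes 2011-04-21.
2011-04-21 (Thursday) is already a business day.
So the filing is due 2011-04-21.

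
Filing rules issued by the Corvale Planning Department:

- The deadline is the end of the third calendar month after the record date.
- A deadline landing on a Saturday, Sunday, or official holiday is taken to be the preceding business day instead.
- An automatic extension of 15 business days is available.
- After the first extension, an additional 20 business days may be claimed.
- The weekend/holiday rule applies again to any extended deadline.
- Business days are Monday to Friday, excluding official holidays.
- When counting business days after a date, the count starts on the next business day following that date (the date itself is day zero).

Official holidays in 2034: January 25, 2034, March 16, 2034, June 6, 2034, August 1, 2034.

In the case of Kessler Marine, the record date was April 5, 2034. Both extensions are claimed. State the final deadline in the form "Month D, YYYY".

September 19, 2034

The third month after April 5, 2034 is July 2034, whose last day is July 31, 2034.
July 31, 2034 falls on a Monday, which is a business day, so no adjustment is needed.
Applying the 15-business-day extension: 15 business days after July 31, 2034 is August 22, 2034.
Since August 22, 2034 is a Tuesday and not a holiday, the date is unchanged.
Counting 20 further business days from August 22, 2034 reaches September 19, 2034.
September 19, 2034 falls on a Tuesday, which is a business day, so no adjustment is needed.
The final due date is September 19, 2034.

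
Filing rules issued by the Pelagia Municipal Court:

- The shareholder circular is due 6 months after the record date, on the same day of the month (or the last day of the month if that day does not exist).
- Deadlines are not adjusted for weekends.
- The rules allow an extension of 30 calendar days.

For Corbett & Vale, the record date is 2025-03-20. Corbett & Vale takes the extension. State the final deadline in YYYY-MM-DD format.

6 months from 2025-03-20 is 2025-09-20.
No adjustment is made for weekends or holidays, so 2025-09-20 stands.
With the 30-day extension, 2025-09-20 becomes 2025-10-20.
2025-10-20 falls on a Monday. The rules make no weekend/holiday allowance, so it remains 2025-10-20.
The final due date is 2025-10-20.

2025-10-20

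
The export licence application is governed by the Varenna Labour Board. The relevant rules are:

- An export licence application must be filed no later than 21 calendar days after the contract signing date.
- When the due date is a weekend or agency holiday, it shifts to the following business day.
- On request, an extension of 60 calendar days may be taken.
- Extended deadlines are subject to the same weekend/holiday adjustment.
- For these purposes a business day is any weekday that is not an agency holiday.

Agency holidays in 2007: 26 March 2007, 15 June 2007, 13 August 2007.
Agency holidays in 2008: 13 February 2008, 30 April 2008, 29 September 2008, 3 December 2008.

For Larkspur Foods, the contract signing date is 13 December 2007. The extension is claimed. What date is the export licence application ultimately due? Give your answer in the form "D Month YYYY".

Adding 21 calendar days to 13 December 2007 gives 3 January 2008.
3 January 2008 is a Thursday and not a listed holiday, so it stands.
Applying the 60-calendar-day extension: 3 January 2008 + 60 days = 3 March 2008.
3 March 2008 is a Monday and not a listed holiday, so it stands.
Final deadline: 3 March 2008.

3 March 2008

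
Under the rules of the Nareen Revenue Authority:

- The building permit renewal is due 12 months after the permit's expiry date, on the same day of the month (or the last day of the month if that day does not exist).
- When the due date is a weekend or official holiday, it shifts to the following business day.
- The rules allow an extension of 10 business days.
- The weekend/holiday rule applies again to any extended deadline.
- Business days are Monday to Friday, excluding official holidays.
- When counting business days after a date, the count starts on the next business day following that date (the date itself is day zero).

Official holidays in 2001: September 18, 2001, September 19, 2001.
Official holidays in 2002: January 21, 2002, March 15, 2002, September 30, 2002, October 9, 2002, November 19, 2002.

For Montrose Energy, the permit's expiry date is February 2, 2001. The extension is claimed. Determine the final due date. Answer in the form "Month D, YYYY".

February 18, 2002

12 months from February 2, 2001 is February 2, 2002.
February 2, 2002 is a Saturday; the next business day is February 4, 2002 (Monday).
Applying the 10-business-day extension: 10 business days after February 4, 2002 is February 18, 2002.
February 18, 2002 is a Monday and not a listed holiday, so it stands.
So the filing is due February 18, 2002.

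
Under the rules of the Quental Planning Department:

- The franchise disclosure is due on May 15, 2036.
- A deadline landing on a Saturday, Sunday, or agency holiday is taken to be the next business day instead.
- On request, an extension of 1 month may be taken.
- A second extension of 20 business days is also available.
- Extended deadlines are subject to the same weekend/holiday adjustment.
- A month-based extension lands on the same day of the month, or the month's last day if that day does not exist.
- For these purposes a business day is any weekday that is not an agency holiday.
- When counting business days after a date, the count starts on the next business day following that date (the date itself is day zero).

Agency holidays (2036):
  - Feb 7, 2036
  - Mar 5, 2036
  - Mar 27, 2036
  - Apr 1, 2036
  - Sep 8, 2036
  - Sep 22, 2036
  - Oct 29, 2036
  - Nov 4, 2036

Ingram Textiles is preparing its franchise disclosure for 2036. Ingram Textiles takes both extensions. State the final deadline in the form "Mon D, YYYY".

Jul 14, 2036

The statutory due date is May 15, 2036.
May 15, 2036 falls on a Thursday, which is a business day, so no adjustment is needed.
Applying the 1 month extension: 1 month after May 15, 2036 is Jun 15, 2036.
Jun 15, 2036 is a Sunday, so it moves to the next business day, Jun 16, 2036 (Monday).
Applying the 20-business-day extension: 20 business days after Jun 16, 2036 is Jul 14, 2036.
Jul 14, 2036 falls on a Monday, which is a business day, so no adjustment is needed.
Final deadline: Jul 14, 2036.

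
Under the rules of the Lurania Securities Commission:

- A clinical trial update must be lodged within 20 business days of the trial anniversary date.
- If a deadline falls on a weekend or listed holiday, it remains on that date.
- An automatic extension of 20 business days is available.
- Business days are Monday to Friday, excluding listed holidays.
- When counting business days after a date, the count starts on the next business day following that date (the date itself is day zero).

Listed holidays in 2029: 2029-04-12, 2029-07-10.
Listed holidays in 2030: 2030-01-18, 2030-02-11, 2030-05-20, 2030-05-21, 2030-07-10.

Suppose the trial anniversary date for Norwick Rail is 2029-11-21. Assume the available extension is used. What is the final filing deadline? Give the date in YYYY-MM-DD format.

Starting the day after 2029-11-21 and counting 20 business days lands on 2029-12-19.
2029-12-19 is a Wednesday; no weekend or holiday adjustment applies.
Counting 20 further business days from 2029-12-19 reaches 2030-01-16.
2030-01-16 falls on a Wednesday. The rules make no weekend/holiday allowance, so it remains 2030-01-16.
Deadline: 2030-01-16.

2030-01-16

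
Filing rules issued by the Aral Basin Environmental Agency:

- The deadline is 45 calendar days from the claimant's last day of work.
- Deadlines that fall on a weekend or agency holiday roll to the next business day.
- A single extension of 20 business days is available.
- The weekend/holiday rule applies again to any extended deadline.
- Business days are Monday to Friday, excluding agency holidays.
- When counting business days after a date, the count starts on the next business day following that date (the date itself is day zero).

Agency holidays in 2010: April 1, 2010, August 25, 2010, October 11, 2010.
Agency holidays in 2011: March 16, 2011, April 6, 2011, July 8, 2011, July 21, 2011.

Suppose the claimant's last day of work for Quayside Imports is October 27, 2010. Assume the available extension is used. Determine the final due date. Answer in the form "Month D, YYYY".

January 10, 2011

From October 27, 2010, 45 calendar days later is December 11, 2010.
Because December 11, 2010 is a Saturday, the deadline becomes December 13, 2010 (Monday).
Applying the 20-business-day extension: 20 business days after December 13, 2010 is January 10, 2011.
January 10, 2011 (Monday) is already a business day.
So the filing is due January 10, 2011.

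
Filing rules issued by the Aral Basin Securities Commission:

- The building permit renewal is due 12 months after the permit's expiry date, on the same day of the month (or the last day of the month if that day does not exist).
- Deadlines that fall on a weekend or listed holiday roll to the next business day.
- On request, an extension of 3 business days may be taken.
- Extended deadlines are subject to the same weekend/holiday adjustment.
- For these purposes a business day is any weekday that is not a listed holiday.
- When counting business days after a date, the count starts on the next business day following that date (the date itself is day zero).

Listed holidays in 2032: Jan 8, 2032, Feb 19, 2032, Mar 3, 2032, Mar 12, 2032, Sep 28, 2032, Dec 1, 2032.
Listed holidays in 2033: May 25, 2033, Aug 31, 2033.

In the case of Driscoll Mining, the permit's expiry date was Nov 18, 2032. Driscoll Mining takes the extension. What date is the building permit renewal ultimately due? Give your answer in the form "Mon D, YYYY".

12 months after Nov 18, 2032, on the same day of the month, is Nov 18, 2033.
Nov 18, 2033 is a Friday and not a listed holiday, so it stands.
Counting 3 further business days from Nov 18, 2033 reaches Nov 23, 2033.
Nov 23, 2033 falls on a Wednesday, which is a business day, so no adjustment is needed.
Final deadline: Nov 23, 2033.

Nov 23, 2033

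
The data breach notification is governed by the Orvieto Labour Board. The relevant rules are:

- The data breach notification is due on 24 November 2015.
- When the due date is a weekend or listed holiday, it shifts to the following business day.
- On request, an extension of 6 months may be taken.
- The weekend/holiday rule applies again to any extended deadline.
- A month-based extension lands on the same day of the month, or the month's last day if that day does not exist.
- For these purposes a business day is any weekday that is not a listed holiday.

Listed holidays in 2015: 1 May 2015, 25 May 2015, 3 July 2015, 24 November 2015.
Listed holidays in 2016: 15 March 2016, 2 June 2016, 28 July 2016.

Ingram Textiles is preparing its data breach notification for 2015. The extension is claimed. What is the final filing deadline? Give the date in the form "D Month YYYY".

25 May 2016

The statutory due date is 24 November 2015.
24 November 2015 falls on a listed holiday. Rolling to the next business day gives 25 November 2015, a Wednesday.
Applying the 6 months extension: 6 months after 25 November 2015 is 25 May 2016.
25 May 2016 falls on a Wednesday, which is a business day, so no adjustment is needed.
Deadline: 25 May 2016.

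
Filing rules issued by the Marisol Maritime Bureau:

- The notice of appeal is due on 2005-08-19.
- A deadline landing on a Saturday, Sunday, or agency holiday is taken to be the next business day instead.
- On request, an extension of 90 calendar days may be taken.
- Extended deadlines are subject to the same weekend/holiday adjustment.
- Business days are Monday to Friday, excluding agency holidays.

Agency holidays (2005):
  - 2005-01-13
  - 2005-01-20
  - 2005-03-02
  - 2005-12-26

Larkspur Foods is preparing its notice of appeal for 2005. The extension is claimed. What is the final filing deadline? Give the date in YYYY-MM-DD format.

Start from the fixed due date, 2005-08-19.
2005-08-19 is a Friday and not a listed holiday, so it stands.
Applying the 90-calendar-day extension: 2005-08-19 + 90 days = 2005-11-17.
2005-11-17 is a Thursday and not a listed holiday, so it stands.
So the filing is due 2005-11-17.

2005-11-17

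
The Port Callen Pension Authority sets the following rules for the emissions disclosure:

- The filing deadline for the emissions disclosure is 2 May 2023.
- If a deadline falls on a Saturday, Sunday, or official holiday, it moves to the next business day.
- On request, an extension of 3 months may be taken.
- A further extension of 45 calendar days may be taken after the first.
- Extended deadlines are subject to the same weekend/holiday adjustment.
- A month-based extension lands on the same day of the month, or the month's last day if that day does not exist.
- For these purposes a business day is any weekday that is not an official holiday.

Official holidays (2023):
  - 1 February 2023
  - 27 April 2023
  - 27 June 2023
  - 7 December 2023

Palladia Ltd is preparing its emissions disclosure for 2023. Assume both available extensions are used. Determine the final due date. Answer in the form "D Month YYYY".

The statutory due date is 2 May 2023.
Since 2 May 2023 is a Tuesday and not a holiday, the date is unchanged.
Add 3 months to 2 May 2023: 2 August 2023.
2 August 2023 is a Wednesday and not a listed holiday, so it stands.
The 45-calendar-day extension moves the deadline from 2 August 2023 to 16 September 2023.
16 September 2023 is a Saturday, so it moves to the next business day, 18 September 2023 (Monday).
The final due date is 18 September 2023.

18 September 2023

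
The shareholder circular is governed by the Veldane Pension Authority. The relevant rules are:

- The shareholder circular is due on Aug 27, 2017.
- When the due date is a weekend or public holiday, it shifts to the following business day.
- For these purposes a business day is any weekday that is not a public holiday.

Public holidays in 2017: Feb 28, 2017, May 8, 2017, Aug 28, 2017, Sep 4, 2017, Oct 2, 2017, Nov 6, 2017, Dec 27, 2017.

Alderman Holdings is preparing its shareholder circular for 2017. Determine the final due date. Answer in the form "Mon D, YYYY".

Start from the fixed due date, Aug 27, 2017.
Aug 27, 2017 falls on a Sunday. Rolling to the next business day gives Aug 29, 2017, a Tuesday.
The final due date is Aug 29, 2017.

Aug 29, 2017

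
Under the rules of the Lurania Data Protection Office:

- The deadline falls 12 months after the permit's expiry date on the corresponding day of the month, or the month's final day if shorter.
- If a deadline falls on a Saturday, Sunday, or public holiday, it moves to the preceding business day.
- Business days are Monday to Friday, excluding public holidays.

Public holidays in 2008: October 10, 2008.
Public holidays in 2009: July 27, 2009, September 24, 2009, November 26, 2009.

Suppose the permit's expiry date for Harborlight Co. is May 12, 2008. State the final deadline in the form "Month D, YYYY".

May 12, 2009

12 months from May 12, 2008 is May 12, 2009.
Since May 12, 2009 is a Tuesday and not a holiday, the date is unchanged.
Final deadline: May 12, 2009.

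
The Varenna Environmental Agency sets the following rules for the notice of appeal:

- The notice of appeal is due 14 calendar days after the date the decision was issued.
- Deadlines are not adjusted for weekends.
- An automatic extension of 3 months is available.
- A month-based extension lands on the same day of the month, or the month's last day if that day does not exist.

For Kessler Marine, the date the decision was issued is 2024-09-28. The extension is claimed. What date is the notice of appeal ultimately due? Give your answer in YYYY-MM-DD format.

2025-01-12

14 calendar days after 2024-09-28 is 2024-10-12.
2024-10-12 is a Saturday; no weekend or holiday adjustment applies.
Add 3 months to 2024-10-12: 2025-01-12.
No adjustment is made for weekends or holidays, so 2025-01-12 stands.
Deadline: 2025-01-12.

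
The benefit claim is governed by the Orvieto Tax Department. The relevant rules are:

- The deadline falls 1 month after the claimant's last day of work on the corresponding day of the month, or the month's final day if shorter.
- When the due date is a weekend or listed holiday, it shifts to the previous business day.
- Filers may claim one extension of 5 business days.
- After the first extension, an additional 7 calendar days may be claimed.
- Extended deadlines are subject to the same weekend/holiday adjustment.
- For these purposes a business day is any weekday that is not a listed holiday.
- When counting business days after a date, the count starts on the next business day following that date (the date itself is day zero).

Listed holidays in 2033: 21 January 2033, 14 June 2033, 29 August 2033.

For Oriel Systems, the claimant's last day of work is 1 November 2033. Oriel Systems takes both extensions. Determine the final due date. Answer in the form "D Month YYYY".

1 month after 1 November 2033, on the same day of the month, is 1 December 2033.
1 December 2033 falls on a Thursday, which is a business day, so no adjustment is needed.
Applying the 5-business-day extension: 5 business days after 1 December 2033 is 8 December 2033.
8 December 2033 is a Thursday and not a listed holiday, so it stands.
The 7-calendar-day extension moves the deadline from 8 December 2033 to 15 December 2033.
15 December 2033 falls on a Thursday, which is a business day, so no adjustment is needed.
Final deadline: 15 December 2033.

15 December 2033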